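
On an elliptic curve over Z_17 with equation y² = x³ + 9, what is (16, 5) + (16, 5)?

tangent at (16, 5): λ = (3·16² + 0)/(2·5) ≡ 3/10. 10⁻¹ ≡ 12 (mod 17) since 10·12 = 120 ≡ 1, so λ ≡ 3·12 ≡ 2.
  x = λ² - 16 - 16 = 4 - 32 ≡ 6; y = λ·(16 - 6) - 5 ≡ 15. → (6, 15)

(6, 15)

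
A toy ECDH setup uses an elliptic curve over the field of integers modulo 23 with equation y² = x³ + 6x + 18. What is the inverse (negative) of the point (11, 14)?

(11, 9)

-(11, 14) = (11, -14 mod 23) = (11, 9).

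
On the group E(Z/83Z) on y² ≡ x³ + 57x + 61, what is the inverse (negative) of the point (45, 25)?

-(45, 25) = (45, -25 mod 83) = (45, 58).

(45, 58)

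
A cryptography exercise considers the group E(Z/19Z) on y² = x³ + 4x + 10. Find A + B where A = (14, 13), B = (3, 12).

(13, 13)

(14, 13) + (3, 12). λ = (12 - 13)/(3 - 14) ≡ 18/8 mod 19. 8⁻¹ ≡ 12 (mod 19), so λ ≡ 7.
  x = λ² - 14 - 3 = 49 - 17 ≡ 13; y = λ·(14 - 13) - 13 ≡ 13. → (13, 13)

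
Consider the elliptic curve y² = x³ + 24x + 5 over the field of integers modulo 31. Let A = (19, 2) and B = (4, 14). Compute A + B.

(26, 16)

(19, 2) + (4, 14). λ = (14 - 2)/(4 - 19) ≡ 12/16 mod 31. 16⁻¹ ≡ 2 (mod 31), so λ ≡ 24.
  x = λ² - 19 - 4 = 576 - 23 ≡ 26; y = λ·(19 - 26) - 2 ≡ 16. → (26, 16)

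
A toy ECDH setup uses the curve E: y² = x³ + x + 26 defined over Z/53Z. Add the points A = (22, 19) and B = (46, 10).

(34, 12)

(22, 19) + (46, 10). λ = (10 - 19)/(46 - 22) ≡ 44/24 mod 53. 24⁻¹ ≡ 42 (mod 53), so λ ≡ 46.
  x = λ² - 22 - 46 = 2116 - 68 ≡ 34; y = λ·(22 - 34) - 19 ≡ 12. → (34, 12)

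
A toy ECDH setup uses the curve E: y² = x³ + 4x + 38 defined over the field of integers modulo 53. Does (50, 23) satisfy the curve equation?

yes

y² = 23² ≡ 52; x³ + 4x + 38 = 125238 ≡ 52 (mod 53). 52 = 52.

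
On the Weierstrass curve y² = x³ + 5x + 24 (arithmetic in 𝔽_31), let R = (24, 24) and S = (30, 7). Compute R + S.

(24, 24) + (30, 7). λ = (7 - 24)/(30 - 24) ≡ 14/6 mod 31. 6⁻¹ ≡ 26 (mod 31), so λ ≡ 23.
  x = λ² - 24 - 30 = 529 - 54 ≡ 10; y = λ·(24 - 10) - 24 ≡ 19. → (10, 19)

(10, 19)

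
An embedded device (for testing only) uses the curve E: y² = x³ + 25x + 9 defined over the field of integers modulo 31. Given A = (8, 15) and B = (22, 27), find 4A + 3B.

First 4A:
Repeated addition: build up to 4A.
2A: tangent at (8, 15): λ = (3·8² + 25)/(2·15) ≡ 0/30. 30⁻¹ ≡ 30 (mod 31) since 30·30 = 900 ≡ 1, so λ ≡ 0·30 ≡ 0.
  x = λ² - 8 - 8 = 0 - 16 ≡ 15; y = λ·(8 - 15) - 15 ≡ 16. → (15, 16)
3A: (15, 16) + (8, 15). λ = (15 - 16)/(8 - 15) ≡ 30/24 mod 31. 24⁻¹ ≡ 22 (mod 31) since 24·22 = 528 ≡ 1, so λ ≡ 9.
  x = λ² - 15 - 8 = 81 - 23 ≡ 27; y = λ·(15 - 27) - 16 ≡ 0. → (27, 0)
4A: (27, 0) + (8, 15). λ = (15 - 0)/(8 - 27) ≡ 15/12 mod 31. 12⁻¹ ≡ 13 (mod 31) since 12·13 = 156 ≡ 1, so λ ≡ 9.
  x = λ² - 27 - 8 = 81 - 35 ≡ 15; y = λ·(27 - 15) - 0 ≡ 15. → (15, 15)
4A = (15, 15).
Next 3B:
Repeated addition: build up to 3B.
2B: tangent at (22, 27): λ = (3·22² + 25)/(2·27) ≡ 20/23. 23⁻¹ ≡ 27 (mod 31), so λ ≡ 20·27 ≡ 13.
  x = λ² - 22 - 22 = 169 - 44 ≡ 1; y = λ·(22 - 1) - 27 ≡ 29. → (1, 29)
3B: (1, 29) + (22, 27). λ = (27 - 29)/(22 - 1) ≡ 29/21 mod 31. 21⁻¹ ≡ 3 (mod 31) since 21·3 = 63 ≡ 1, so λ ≡ 25.
  x = λ² - 1 - 22 = 625 - 23 ≡ 13; y = λ·(1 - 13) - 29 ≡ 12. → (13, 12)
3B = (13, 12).
Finally 4A + 3B:
(15, 15) + (13, 12). λ = (12 - 15)/(13 - 15) ≡ 28/29 mod 31. 29⁻¹ ≡ 15 (mod 31) since 29·15 = 435 ≡ 1, so λ ≡ 17.
  x = λ² - 15 - 13 = 289 - 28 ≡ 13; y = λ·(15 - 13) - 15 ≡ 19. → (13, 19)

(13, 19)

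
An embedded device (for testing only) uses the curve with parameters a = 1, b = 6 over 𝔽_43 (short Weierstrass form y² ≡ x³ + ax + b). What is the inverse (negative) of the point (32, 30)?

-(32, 30) = (32, -30 mod 43) = (32, 13).

(32, 13)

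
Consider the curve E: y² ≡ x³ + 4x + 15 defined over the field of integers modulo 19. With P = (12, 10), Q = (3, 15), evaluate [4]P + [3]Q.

(12, 9)

First 4P:
Repeated addition: build up to 4P.
2P: tangent at (12, 10): λ = (3·12² + 4)/(2·10) ≡ 18/1. 1⁻¹ ≡ 1 (mod 19), so λ ≡ 18·1 ≡ 18.
  x = λ² - 12 - 12 = 324 - 24 ≡ 15; y = λ·(12 - 15) - 10 ≡ 12. → (15, 12)
3P: (15, 12) + (12, 10). λ = (10 - 12)/(12 - 15) ≡ 17/16 mod 19. 16⁻¹ ≡ 6 (mod 19), so λ ≡ 7.
  x = λ² - 15 - 12 = 49 - 27 ≡ 3; y = λ·(15 - 3) - 12 ≡ 15. → (3, 15)
4P: (3, 15) + (12, 10). λ = (10 - 15)/(12 - 3) ≡ 14/9 mod 19. 9⁻¹ ≡ 17 (mod 19) since 9·17 = 153 ≡ 1, so λ ≡ 10.
  x = λ² - 3 - 12 = 100 - 15 ≡ 9; y = λ·(3 - 9) - 15 ≡ 1. → (9, 1)
4P = (9, 1).
Next 3Q:
Repeated addition: build up to 3Q.
2Q: tangent at (3, 15): λ = (3·3² + 4)/(2·15) ≡ 12/11. 11⁻¹ ≡ 7 (mod 19), so λ ≡ 12·7 ≡ 8.
  x = λ² - 3 - 3 = 64 - 6 ≡ 1; y = λ·(3 - 1) - 15 ≡ 1. → (1, 1)
3Q: (1, 1) + (3, 15). λ = (15 - 1)/(3 - 1) ≡ 14/2 mod 19. 2⁻¹ ≡ 10 (mod 19), so λ ≡ 7.
  x = λ² - 1 - 3 = 49 - 4 ≡ 7; y = λ·(1 - 7) - 1 ≡ 14. → (7, 14)
3Q = (7, 14).
Finally 4P + 3Q:
(9, 1) + (7, 14). λ = (14 - 1)/(7 - 9) ≡ 13/17 mod 19. 17⁻¹ ≡ 9 (mod 19) since 17·9 = 153 ≡ 1, so λ ≡ 3.
  x = λ² - 9 - 7 = 9 - 16 ≡ 12; y = λ·(9 - 12) - 1 ≡ 9. → (12, 9)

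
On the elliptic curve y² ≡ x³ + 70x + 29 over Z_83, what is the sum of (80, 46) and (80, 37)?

The two points share x = 80 and their y-coordinates satisfy 46 + 37 ≡ 0 (mod 83), so they are inverses. Their sum is O.

O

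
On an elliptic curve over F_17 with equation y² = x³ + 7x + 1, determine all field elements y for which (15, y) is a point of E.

8, 9

x³ + 7x + 1 = 3481 ≡ 13 (mod 17).
Square roots of 13 mod 17: 8 and 9 (since 8² = 64 ≡ 13).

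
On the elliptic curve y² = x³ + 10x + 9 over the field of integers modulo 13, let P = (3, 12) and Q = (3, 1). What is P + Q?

O

The two points share x = 3 and their y-coordinates satisfy 12 + 1 ≡ 0 (mod 13), so they are inverses. Their sum is O.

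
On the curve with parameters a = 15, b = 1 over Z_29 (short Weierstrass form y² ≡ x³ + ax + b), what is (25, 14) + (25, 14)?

tangent at (25, 14): λ = (3·25² + 15)/(2·14) ≡ 5/28. 28⁻¹ ≡ 28 (mod 29), so λ ≡ 5·28 ≡ 24.
  x = λ² - 25 - 25 = 576 - 50 ≡ 4; y = λ·(25 - 4) - 14 ≡ 26. → (4, 26)

(4, 26)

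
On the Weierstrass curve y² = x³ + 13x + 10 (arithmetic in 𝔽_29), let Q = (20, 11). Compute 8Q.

(23, 21)

Double-and-add on 8 = (1000)₂. Start with Q = (20, 11) for the leading 1-bit.
double: tangent at (20, 11): λ = (3·20² + 13)/(2·11) ≡ 24/22. 22⁻¹ ≡ 4 (mod 29), so λ ≡ 24·4 ≡ 9.
  x = λ² - 20 - 20 = 81 - 40 ≡ 12; y = λ·(20 - 12) - 11 ≡ 3. → (12, 3)
double: tangent at (12, 3): λ = (3·12² + 13)/(2·3) ≡ 10/6. 6⁻¹ ≡ 5 (mod 29), so λ ≡ 10·5 ≡ 21.
  x = λ² - 12 - 12 = 441 - 24 ≡ 11; y = λ·(12 - 11) - 3 ≡ 18. → (11, 18)
double: tangent at (11, 18): λ = (3·11² + 13)/(2·18) ≡ 28/7. 7⁻¹ ≡ 25 (mod 29), so λ ≡ 28·25 ≡ 4.
  x = λ² - 11 - 11 = 16 - 22 ≡ 23; y = λ·(11 - 23) - 18 ≡ 21. → (23, 21)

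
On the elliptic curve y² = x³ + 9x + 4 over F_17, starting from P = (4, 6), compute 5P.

Double-and-add on 5 = (101)₂. Start with P = (4, 6) for the leading 1-bit.
double: tangent at (4, 6): λ = (3·4² + 9)/(2·6) ≡ 6/12. 12⁻¹ ≡ 10 (mod 17), so λ ≡ 6·10 ≡ 9.
  x = λ² - 4 - 4 = 81 - 8 ≡ 5; y = λ·(4 - 5) - 6 ≡ 2. → (5, 2)
double: tangent at (5, 2): λ = (3·5² + 9)/(2·2) ≡ 16/4. 4⁻¹ ≡ 13 (mod 17), so λ ≡ 16·13 ≡ 4.
  x = λ² - 5 - 5 = 16 - 10 ≡ 6; y = λ·(5 - 6) - 2 ≡ 11. → (6, 11)
add P: (6, 11) + (4, 6). λ = (6 - 11)/(4 - 6) ≡ 12/15 mod 17. 15⁻¹ ≡ 8 (mod 17), so λ ≡ 11.
  x = λ² - 6 - 4 = 121 - 10 ≡ 9; y = λ·(6 - 9) - 11 ≡ 7. → (9, 7)

(9, 7)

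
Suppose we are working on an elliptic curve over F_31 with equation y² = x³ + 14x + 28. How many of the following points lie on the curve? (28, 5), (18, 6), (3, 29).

2

(28, 5): 5² ≡ 25, rhs ≡ 21 → off.
(18, 6): 6² ≡ 5, rhs ≡ 5 → on.
(3, 29): 29² ≡ 4, rhs ≡ 4 → on.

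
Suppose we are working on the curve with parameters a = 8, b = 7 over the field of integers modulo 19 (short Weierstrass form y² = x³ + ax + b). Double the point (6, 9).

tangent at (6, 9): λ = (3·6² + 8)/(2·9) ≡ 2/18. 18⁻¹ ≡ 18 (mod 19) since 18·18 = 324 ≡ 1, so λ ≡ 2·18 ≡ 17.
  x = λ² - 6 - 6 = 289 - 12 ≡ 11; y = λ·(6 - 11) - 9 ≡ 1. → (11, 1)

(11, 1)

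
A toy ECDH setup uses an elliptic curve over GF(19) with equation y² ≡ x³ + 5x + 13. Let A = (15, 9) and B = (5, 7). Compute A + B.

(15, 10)

(15, 9) + (5, 7). λ = (7 - 9)/(5 - 15) ≡ 17/9 mod 19. 9⁻¹ ≡ 17 (mod 19) since 9·17 = 153 ≡ 1, so λ ≡ 4.
  x = λ² - 15 - 5 = 16 - 20 ≡ 15; y = λ·(15 - 15) - 9 ≡ 10. → (15, 10)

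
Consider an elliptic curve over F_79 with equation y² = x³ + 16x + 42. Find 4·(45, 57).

Write Q = (45, 57).
Double-and-add on 4 = (100)₂. Start with Q = (45, 57) for the leading 1-bit.
double: tangent at (45, 57): λ = (3·45² + 16)/(2·57) ≡ 8/35. 35⁻¹ ≡ 70 (mod 79), so λ ≡ 8·70 ≡ 7.
  x = λ² - 45 - 45 = 49 - 90 ≡ 38; y = λ·(45 - 38) - 57 ≡ 71. → (38, 71)
double: tangent at (38, 71): λ = (3·38² + 16)/(2·71) ≡ 3/63. 63⁻¹ ≡ 74 (mod 79), so λ ≡ 3·74 ≡ 64.
  x = λ² - 38 - 38 = 4096 - 76 ≡ 70; y = λ·(38 - 70) - 71 ≡ 14. → (70, 14)

(70, 14)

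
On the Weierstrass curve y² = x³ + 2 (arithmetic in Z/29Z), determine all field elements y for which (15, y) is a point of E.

x³ + 0x + 2 = 3377 ≡ 13 (mod 29).
Square roots of 13 mod 29: 10 and 19 (since 10² = 100 ≡ 13).

10, 19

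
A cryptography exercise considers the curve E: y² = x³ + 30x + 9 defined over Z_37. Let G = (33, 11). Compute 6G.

Double-and-add on 6 = (110)₂. Start with G = (33, 11) for the leading 1-bit.
double: tangent at (33, 11): λ = (3·33² + 30)/(2·11) ≡ 4/22. 22⁻¹ ≡ 32 (mod 37) since 22·32 = 704 ≡ 1, so λ ≡ 4·32 ≡ 17.
  x = λ² - 33 - 33 = 289 - 66 ≡ 1; y = λ·(33 - 1) - 11 ≡ 15. → (1, 15)
add G: (1, 15) + (33, 11). λ = (11 - 15)/(33 - 1) ≡ 33/32 mod 37. 32⁻¹ ≡ 22 (mod 37), so λ ≡ 23.
  x = λ² - 1 - 33 = 529 - 34 ≡ 14; y = λ·(1 - 14) - 15 ≡ 19. → (14, 19)
double: tangent at (14, 19): λ = (3·14² + 30)/(2·19) ≡ 26/1. 1⁻¹ ≡ 1 (mod 37) since 1·1 = 1 ≡ 1, so λ ≡ 26·1 ≡ 26.
  x = λ² - 14 - 14 = 676 - 28 ≡ 19; y = λ·(14 - 19) - 19 ≡ 36. → (19, 36)

(19, 36)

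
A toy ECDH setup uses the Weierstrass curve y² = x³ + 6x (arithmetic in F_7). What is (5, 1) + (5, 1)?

tangent at (5, 1): λ = (3·5² + 6)/(2·1) ≡ 4/2. 2⁻¹ ≡ 4 (mod 7) since 2·4 = 8 ≡ 1, so λ ≡ 4·4 ≡ 2.
  x = λ² - 5 - 5 = 4 - 10 ≡ 1; y = λ·(5 - 1) - 1 ≡ 0. → (1, 0)

(1, 0)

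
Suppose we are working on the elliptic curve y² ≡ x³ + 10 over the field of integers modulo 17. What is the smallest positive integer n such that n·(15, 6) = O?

9

2P: tangent at (15, 6): λ = (3·15² + 0)/(2·6) ≡ 12/12. 12⁻¹ ≡ 10 (mod 17), so λ ≡ 12·10 ≡ 1.
  x = λ² - 15 - 15 = 1 - 30 ≡ 5; y = λ·(15 - 5) - 6 ≡ 4. → (5, 4)
3P: (5, 4) + (15, 6). λ = (6 - 4)/(15 - 5) ≡ 2/10 mod 17. 10⁻¹ ≡ 12 (mod 17), so λ ≡ 7.
  x = λ² - 5 - 15 = 49 - 20 ≡ 12; y = λ·(5 - 12) - 4 ≡ 15. → (12, 15)
4P: (12, 15) + (15, 6). λ = (6 - 15)/(15 - 12) ≡ 8/3 mod 17. 3⁻¹ ≡ 6 (mod 17) since 3·6 = 18 ≡ 1, so λ ≡ 14.
  x = λ² - 12 - 15 = 196 - 27 ≡ 16; y = λ·(12 - 16) - 15 ≡ 14. → (16, 14)
5P: (16, 14) + (15, 6). λ = (6 - 14)/(15 - 16) ≡ 9/16 mod 17. 16⁻¹ ≡ 16 (mod 17), so λ ≡ 8.
  x = λ² - 16 - 15 = 64 - 31 ≡ 16; y = λ·(16 - 16) - 14 ≡ 3. → (16, 3)
6P: (16, 3) + (15, 6). λ = (6 - 3)/(15 - 16) ≡ 3/16 mod 17. 16⁻¹ ≡ 16 (mod 17), so λ ≡ 14.
  x = λ² - 16 - 15 = 196 - 31 ≡ 12; y = λ·(16 - 12) - 3 ≡ 2. → (12, 2)
7P: (12, 2) + (15, 6). λ = (6 - 2)/(15 - 12) ≡ 4/3 mod 17. 3⁻¹ ≡ 6 (mod 17), so λ ≡ 7.
  x = λ² - 12 - 15 = 49 - 27 ≡ 5; y = λ·(12 - 5) - 2 ≡ 13. → (5, 13)
8P: (5, 13) + (15, 6). λ = (6 - 13)/(15 - 5) ≡ 10/10 mod 17. 10⁻¹ ≡ 12 (mod 17) since 10·12 = 120 ≡ 1, so λ ≡ 1.
  x = λ² - 5 - 15 = 1 - 20 ≡ 15; y = λ·(5 - 15) - 13 ≡ 11. → (15, 11)
9P: (15, 11) + (15, 6): same x and y₁ ≡ -y₂, so the sum is O.
9P = O, so the order is 9.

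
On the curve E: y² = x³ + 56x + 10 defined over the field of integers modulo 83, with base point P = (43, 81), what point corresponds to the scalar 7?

Repeated addition: build up to 7P.
2P: tangent at (43, 81): λ = (3·43² + 56)/(2·81) ≡ 42/79. 79⁻¹ ≡ 62 (mod 83), so λ ≡ 42·62 ≡ 31.
  x = λ² - 43 - 43 = 961 - 86 ≡ 45; y = λ·(43 - 45) - 81 ≡ 23. → (45, 23)
3P: (45, 23) + (43, 81). λ = (81 - 23)/(43 - 45) ≡ 58/81 mod 83. 81⁻¹ ≡ 41 (mod 83), so λ ≡ 54.
  x = λ² - 45 - 43 = 2916 - 88 ≡ 6; y = λ·(45 - 6) - 23 ≡ 8. → (6, 8)
4P: (6, 8) + (43, 81). λ = (81 - 8)/(43 - 6) ≡ 73/37 mod 83. 37⁻¹ ≡ 9 (mod 83), so λ ≡ 76.
  x = λ² - 6 - 43 = 5776 - 49 ≡ 0; y = λ·(6 - 0) - 8 ≡ 33. → (0, 33)
5P: (0, 33) + (43, 81). λ = (81 - 33)/(43 - 0) ≡ 48/43 mod 83. 43⁻¹ ≡ 56 (mod 83) since 43·56 = 2408 ≡ 1, so λ ≡ 32.
  x = λ² - 0 - 43 = 1024 - 43 ≡ 68; y = λ·(0 - 68) - 33 ≡ 32. → (68, 32)
6P: (68, 32) + (43, 81). λ = (81 - 32)/(43 - 68) ≡ 49/58 mod 83. 58⁻¹ ≡ 73 (mod 83), so λ ≡ 8.
  x = λ² - 68 - 43 = 64 - 111 ≡ 36; y = λ·(68 - 36) - 32 ≡ 58. → (36, 58)
7P: (36, 58) + (43, 81). λ = (81 - 58)/(43 - 36) ≡ 23/7 mod 83. 7⁻¹ ≡ 12 (mod 83) since 7·12 = 84 ≡ 1, so λ ≡ 27.
  x = λ² - 36 - 43 = 729 - 79 ≡ 69; y = λ·(36 - 69) - 58 ≡ 47. → (69, 47)

(69, 47)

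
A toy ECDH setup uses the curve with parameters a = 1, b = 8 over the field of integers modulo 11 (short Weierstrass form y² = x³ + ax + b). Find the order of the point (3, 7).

6

2P: tangent at (3, 7): λ = (3·3² + 1)/(2·7) ≡ 6/3. 3⁻¹ ≡ 4 (mod 11) since 3·4 = 12 ≡ 1, so λ ≡ 6·4 ≡ 2.
  x = λ² - 3 - 3 = 4 - 6 ≡ 9; y = λ·(3 - 9) - 7 ≡ 3. → (9, 3)
3P: (9, 3) + (3, 7). λ = (7 - 3)/(3 - 9) ≡ 4/5 mod 11. 5⁻¹ ≡ 9 (mod 11) since 5·9 = 45 ≡ 1, so λ ≡ 3.
  x = λ² - 9 - 3 = 9 - 12 ≡ 8; y = λ·(9 - 8) - 3 ≡ 0. → (8, 0)
4P: (8, 0) + (3, 7). λ = (7 - 0)/(3 - 8) ≡ 7/6 mod 11. 6⁻¹ ≡ 2 (mod 11), so λ ≡ 3.
  x = λ² - 8 - 3 = 9 - 11 ≡ 9; y = λ·(8 - 9) - 0 ≡ 8. → (9, 8)
5P: (9, 8) + (3, 7). λ = (7 - 8)/(3 - 9) ≡ 10/5 mod 11. 5⁻¹ ≡ 9 (mod 11), so λ ≡ 2.
  x = λ² - 9 - 3 = 4 - 12 ≡ 3; y = λ·(9 - 3) - 8 ≡ 4. → (3, 4)
6P: (3, 4) + (3, 7): same x and y₁ ≡ -y₂, so the sum is 𝒪.
6P = 𝒪, so the order is 6.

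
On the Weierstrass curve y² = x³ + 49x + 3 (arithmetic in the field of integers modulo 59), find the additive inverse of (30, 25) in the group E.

-(30, 25) = (30, -25 mod 59) = (30, 34).

(30, 34)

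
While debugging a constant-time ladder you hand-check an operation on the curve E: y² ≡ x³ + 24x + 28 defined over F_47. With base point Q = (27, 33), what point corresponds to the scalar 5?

Repeated addition: build up to 5Q.
2Q: tangent at (27, 33): λ = (3·27² + 24)/(2·33) ≡ 2/19. 19⁻¹ ≡ 5 (mod 47), so λ ≡ 2·5 ≡ 10.
  x = λ² - 27 - 27 = 100 - 54 ≡ 46; y = λ·(27 - 46) - 33 ≡ 12. → (46, 12)
3Q: (46, 12) + (27, 33). λ = (33 - 12)/(27 - 46) ≡ 21/28 mod 47. 28⁻¹ ≡ 42 (mod 47), so λ ≡ 36.
  x = λ² - 46 - 27 = 1296 - 73 ≡ 1; y = λ·(46 - 1) - 12 ≡ 10. → (1, 10)
4Q: (1, 10) + (27, 33). λ = (33 - 10)/(27 - 1) ≡ 23/26 mod 47. 26⁻¹ ≡ 38 (mod 47), so λ ≡ 28.
  x = λ² - 1 - 27 = 784 - 28 ≡ 4; y = λ·(1 - 4) - 10 ≡ 0. → (4, 0)
5Q: (4, 0) + (27, 33). λ = (33 - 0)/(27 - 4) ≡ 33/23 mod 47. 23⁻¹ ≡ 45 (mod 47), so λ ≡ 28.
  x = λ² - 4 - 27 = 784 - 31 ≡ 1; y = λ·(4 - 1) - 0 ≡ 37. → (1, 37)

(1, 37)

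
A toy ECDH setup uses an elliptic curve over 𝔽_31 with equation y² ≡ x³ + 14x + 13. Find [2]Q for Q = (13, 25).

(13, 6)

tangent at (13, 25): λ = (3·13² + 14)/(2·25) ≡ 25/19. 19⁻¹ ≡ 18 (mod 31), so λ ≡ 25·18 ≡ 16.
  x = λ² - 13 - 13 = 256 - 26 ≡ 13; y = λ·(13 - 13) - 25 ≡ 6. → (13, 6)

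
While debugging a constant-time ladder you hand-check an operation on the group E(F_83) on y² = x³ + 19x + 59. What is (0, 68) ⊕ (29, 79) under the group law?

(65, 39)

(0, 68) + (29, 79). λ = (79 - 68)/(29 - 0) ≡ 11/29 mod 83. 29⁻¹ ≡ 63 (mod 83) since 29·63 = 1827 ≡ 1, so λ ≡ 29.
  x = λ² - 0 - 29 = 841 - 29 ≡ 65; y = λ·(0 - 65) - 68 ≡ 39. → (65, 39)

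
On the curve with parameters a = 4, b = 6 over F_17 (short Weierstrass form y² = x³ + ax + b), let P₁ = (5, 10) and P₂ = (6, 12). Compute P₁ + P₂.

(10, 14)

(5, 10) + (6, 12). λ = (12 - 10)/(6 - 5) ≡ 2/1 mod 17. 1⁻¹ ≡ 1 (mod 17), so λ ≡ 2.
  x = λ² - 5 - 6 = 4 - 11 ≡ 10; y = λ·(5 - 10) - 10 ≡ 14. → (10, 14)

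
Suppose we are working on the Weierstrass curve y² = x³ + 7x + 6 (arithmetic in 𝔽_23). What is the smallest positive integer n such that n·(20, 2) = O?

2P: tangent at (20, 2): λ = (3·20² + 7)/(2·2) ≡ 11/4. 4⁻¹ ≡ 6 (mod 23) since 4·6 = 24 ≡ 1, so λ ≡ 11·6 ≡ 20.
  x = λ² - 20 - 20 = 400 - 40 ≡ 15; y = λ·(20 - 15) - 2 ≡ 6. → (15, 6)
3P: (15, 6) + (20, 2). λ = (2 - 6)/(20 - 15) ≡ 19/5 mod 23. 5⁻¹ ≡ 14 (mod 23), so λ ≡ 13.
  x = λ² - 15 - 20 = 169 - 35 ≡ 19; y = λ·(15 - 19) - 6 ≡ 11. → (19, 11)
4P: (19, 11) + (20, 2). λ = (2 - 11)/(20 - 19) ≡ 14/1 mod 23. 1⁻¹ ≡ 1 (mod 23), so λ ≡ 14.
  x = λ² - 19 - 20 = 196 - 39 ≡ 19; y = λ·(19 - 19) - 11 ≡ 12. → (19, 12)
5P: (19, 12) + (20, 2). λ = (2 - 12)/(20 - 19) ≡ 13/1 mod 23. 1⁻¹ ≡ 1 (mod 23), so λ ≡ 13.
  x = λ² - 19 - 20 = 169 - 39 ≡ 15; y = λ·(19 - 15) - 12 ≡ 17. → (15, 17)
6P: (15, 17) + (20, 2). λ = (2 - 17)/(20 - 15) ≡ 8/5 mod 23. 5⁻¹ ≡ 14 (mod 23) since 5·14 = 70 ≡ 1, so λ ≡ 20.
  x = λ² - 15 - 20 = 400 - 35 ≡ 20; y = λ·(15 - 20) - 17 ≡ 21. → (20, 21)
7P: (20, 21) + (20, 2): same x and y₁ ≡ -y₂, so the sum is O.
7P = O, so the order is 7.

7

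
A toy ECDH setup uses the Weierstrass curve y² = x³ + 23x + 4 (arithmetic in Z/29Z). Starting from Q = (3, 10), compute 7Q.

(22, 14)

Double-and-add on 7 = (111)₂. Start with Q = (3, 10) for the leading 1-bit.
double: tangent at (3, 10): λ = (3·3² + 23)/(2·10) ≡ 21/20. 20⁻¹ ≡ 16 (mod 29), so λ ≡ 21·16 ≡ 17.
  x = λ² - 3 - 3 = 289 - 6 ≡ 22; y = λ·(3 - 22) - 10 ≡ 15. → (22, 15)
add Q: (22, 15) + (3, 10). λ = (10 - 15)/(3 - 22) ≡ 24/10 mod 29. 10⁻¹ ≡ 3 (mod 29), so λ ≡ 14.
  x = λ² - 22 - 3 = 196 - 25 ≡ 26; y = λ·(22 - 26) - 15 ≡ 16. → (26, 16)
double: tangent at (26, 16): λ = (3·26² + 23)/(2·16) ≡ 21/3. 3⁻¹ ≡ 10 (mod 29), so λ ≡ 21·10 ≡ 7.
  x = λ² - 26 - 26 = 49 - 52 ≡ 26; y = λ·(26 - 26) - 16 ≡ 13. → (26, 13)
add Q: (26, 13) + (3, 10). λ = (10 - 13)/(3 - 26) ≡ 26/6 mod 29. 6⁻¹ ≡ 5 (mod 29) since 6·5 = 30 ≡ 1, so λ ≡ 14.
  x = λ² - 26 - 3 = 196 - 29 ≡ 22; y = λ·(26 - 22) - 13 ≡ 14. → (22, 14)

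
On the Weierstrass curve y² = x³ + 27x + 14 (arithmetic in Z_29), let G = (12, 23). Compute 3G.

(12, 6)

Repeated addition: build up to 3G.
2G: tangent at (12, 23): λ = (3·12² + 27)/(2·23) ≡ 24/17. 17⁻¹ ≡ 12 (mod 29), so λ ≡ 24·12 ≡ 27.
  x = λ² - 12 - 12 = 729 - 24 ≡ 9; y = λ·(12 - 9) - 23 ≡ 0. → (9, 0)
3G: (9, 0) + (12, 23). λ = (23 - 0)/(12 - 9) ≡ 23/3 mod 29. 3⁻¹ ≡ 10 (mod 29) since 3·10 = 30 ≡ 1, so λ ≡ 27.
  x = λ² - 9 - 12 = 729 - 21 ≡ 12; y = λ·(9 - 12) - 0 ≡ 6. → (12, 6)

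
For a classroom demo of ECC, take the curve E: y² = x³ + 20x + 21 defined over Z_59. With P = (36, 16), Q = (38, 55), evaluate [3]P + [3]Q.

(6, 11)

First 3P:
Repeated addition: build up to 3P.
2P: tangent at (36, 16): λ = (3·36² + 20)/(2·16) ≡ 14/32. 32⁻¹ ≡ 24 (mod 59), so λ ≡ 14·24 ≡ 41.
  x = λ² - 36 - 36 = 1681 - 72 ≡ 16; y = λ·(36 - 16) - 16 ≡ 37. → (16, 37)
3P: (16, 37) + (36, 16). λ = (16 - 37)/(36 - 16) ≡ 38/20 mod 59. 20⁻¹ ≡ 3 (mod 59), so λ ≡ 55.
  x = λ² - 16 - 36 = 3025 - 52 ≡ 23; y = λ·(16 - 23) - 37 ≡ 50. → (23, 50)
3P = (23, 50).
Next 3Q:
Repeated addition: build up to 3Q.
2Q: tangent at (38, 55): λ = (3·38² + 20)/(2·55) ≡ 45/51. 51⁻¹ ≡ 22 (mod 59) since 51·22 = 1122 ≡ 1, so λ ≡ 45·22 ≡ 46.
  x = λ² - 38 - 38 = 2116 - 76 ≡ 34; y = λ·(38 - 34) - 55 ≡ 11. → (34, 11)
3Q: (34, 11) + (38, 55). λ = (55 - 11)/(38 - 34) ≡ 44/4 mod 59. 4⁻¹ ≡ 15 (mod 59) since 4·15 = 60 ≡ 1, so λ ≡ 11.
  x = λ² - 34 - 38 = 121 - 72 ≡ 49; y = λ·(34 - 49) - 11 ≡ 1. → (49, 1)
3Q = (49, 1).
Finally 3P + 3Q:
(23, 50) + (49, 1). λ = (1 - 50)/(49 - 23) ≡ 10/26 mod 59. 26⁻¹ ≡ 25 (mod 59) since 26·25 = 650 ≡ 1, so λ ≡ 14.
  x = λ² - 23 - 49 = 196 - 72 ≡ 6; y = λ·(23 - 6) - 50 ≡ 11. → (6, 11)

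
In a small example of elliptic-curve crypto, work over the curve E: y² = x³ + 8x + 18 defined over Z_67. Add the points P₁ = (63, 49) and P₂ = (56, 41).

(63, 49) + (56, 41). λ = (41 - 49)/(56 - 63) ≡ 59/60 mod 67. 60⁻¹ ≡ 19 (mod 67), so λ ≡ 49.
  x = λ² - 63 - 56 = 2401 - 119 ≡ 4; y = λ·(63 - 4) - 49 ≡ 28. → (4, 28)

(4, 28)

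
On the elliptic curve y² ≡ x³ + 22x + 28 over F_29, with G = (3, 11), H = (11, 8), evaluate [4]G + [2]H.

(27, 18)

First 4G:
Repeated addition: build up to 4G.
2G: tangent at (3, 11): λ = (3·3² + 22)/(2·11) ≡ 20/22. 22⁻¹ ≡ 4 (mod 29), so λ ≡ 20·4 ≡ 22.
  x = λ² - 3 - 3 = 484 - 6 ≡ 14; y = λ·(3 - 14) - 11 ≡ 8. → (14, 8)
3G: (14, 8) + (3, 11). λ = (11 - 8)/(3 - 14) ≡ 3/18 mod 29. 18⁻¹ ≡ 21 (mod 29) since 18·21 = 378 ≡ 1, so λ ≡ 5.
  x = λ² - 14 - 3 = 25 - 17 ≡ 8; y = λ·(14 - 8) - 8 ≡ 22. → (8, 22)
4G: (8, 22) + (3, 11). λ = (11 - 22)/(3 - 8) ≡ 18/24 mod 29. 24⁻¹ ≡ 23 (mod 29) since 24·23 = 552 ≡ 1, so λ ≡ 8.
  x = λ² - 8 - 3 = 64 - 11 ≡ 24; y = λ·(8 - 24) - 22 ≡ 24. → (24, 24)
4G = (24, 24).
Next 2H:
Repeated addition: build up to 2H.
2H: tangent at (11, 8): λ = (3·11² + 22)/(2·8) ≡ 8/16. 16⁻¹ ≡ 20 (mod 29), so λ ≡ 8·20 ≡ 15.
  x = λ² - 11 - 11 = 225 - 22 ≡ 0; y = λ·(11 - 0) - 8 ≡ 12. → (0, 12)
2H = (0, 12).
Finally 4G + 2H:
(24, 24) + (0, 12). λ = (12 - 24)/(0 - 24) ≡ 17/5 mod 29. 5⁻¹ ≡ 6 (mod 29) since 5·6 = 30 ≡ 1, so λ ≡ 15.
  x = λ² - 24 - 0 = 225 - 24 ≡ 27; y = λ·(24 - 27) - 24 ≡ 18. → (27, 18)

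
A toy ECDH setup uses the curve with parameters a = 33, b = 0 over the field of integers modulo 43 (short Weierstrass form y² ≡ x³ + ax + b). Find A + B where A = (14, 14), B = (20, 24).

(14, 14) + (20, 24). λ = (24 - 14)/(20 - 14) ≡ 10/6 mod 43. 6⁻¹ ≡ 36 (mod 43) since 6·36 = 216 ≡ 1, so λ ≡ 16.
  x = λ² - 14 - 20 = 256 - 34 ≡ 7; y = λ·(14 - 7) - 14 ≡ 12. → (7, 12)

(7, 12)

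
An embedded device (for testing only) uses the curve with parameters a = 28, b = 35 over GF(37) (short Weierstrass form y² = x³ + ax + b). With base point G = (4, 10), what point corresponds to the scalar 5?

Repeated addition: build up to 5G.
2G: tangent at (4, 10): λ = (3·4² + 28)/(2·10) ≡ 2/20. 20⁻¹ ≡ 13 (mod 37) since 20·13 = 260 ≡ 1, so λ ≡ 2·13 ≡ 26.
  x = λ² - 4 - 4 = 676 - 8 ≡ 2; y = λ·(4 - 2) - 10 ≡ 5. → (2, 5)
3G: (2, 5) + (4, 10). λ = (10 - 5)/(4 - 2) ≡ 5/2 mod 37. 2⁻¹ ≡ 19 (mod 37), so λ ≡ 21.
  x = λ² - 2 - 4 = 441 - 6 ≡ 28; y = λ·(2 - 28) - 5 ≡ 4. → (28, 4)
4G: (28, 4) + (4, 10). λ = (10 - 4)/(4 - 28) ≡ 6/13 mod 37. 13⁻¹ ≡ 20 (mod 37) since 13·20 = 260 ≡ 1, so λ ≡ 9.
  x = λ² - 28 - 4 = 81 - 32 ≡ 12; y = λ·(28 - 12) - 4 ≡ 29. → (12, 29)
5G: (12, 29) + (4, 10). λ = (10 - 29)/(4 - 12) ≡ 18/29 mod 37. 29⁻¹ ≡ 23 (mod 37) since 29·23 = 667 ≡ 1, so λ ≡ 7.
  x = λ² - 12 - 4 = 49 - 16 ≡ 33; y = λ·(12 - 33) - 29 ≡ 9. → (33, 9)

(33, 9)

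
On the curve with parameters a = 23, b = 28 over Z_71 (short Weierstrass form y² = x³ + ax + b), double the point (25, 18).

tangent at (25, 18): λ = (3·25² + 23)/(2·18) ≡ 52/36. 36⁻¹ ≡ 2 (mod 71), so λ ≡ 52·2 ≡ 33.
  x = λ² - 25 - 25 = 1089 - 50 ≡ 45; y = λ·(25 - 45) - 18 ≡ 32. → (45, 32)

(45, 32)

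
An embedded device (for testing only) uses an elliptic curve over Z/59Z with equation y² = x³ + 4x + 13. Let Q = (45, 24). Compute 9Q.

Repeated addition: build up to 9Q.
2Q: tangent at (45, 24): λ = (3·45² + 4)/(2·24) ≡ 2/48. 48⁻¹ ≡ 16 (mod 59), so λ ≡ 2·16 ≡ 32.
  x = λ² - 45 - 45 = 1024 - 90 ≡ 49; y = λ·(45 - 49) - 24 ≡ 25. → (49, 25)
3Q: (49, 25) + (45, 24). λ = (24 - 25)/(45 - 49) ≡ 58/55 mod 59. 55⁻¹ ≡ 44 (mod 59) since 55·44 = 2420 ≡ 1, so λ ≡ 15.
  x = λ² - 49 - 45 = 225 - 94 ≡ 13; y = λ·(49 - 13) - 25 ≡ 43. → (13, 43)
4Q: (13, 43) + (45, 24). λ = (24 - 43)/(45 - 13) ≡ 40/32 mod 59. 32⁻¹ ≡ 24 (mod 59) since 32·24 = 768 ≡ 1, so λ ≡ 16.
  x = λ² - 13 - 45 = 256 - 58 ≡ 21; y = λ·(13 - 21) - 43 ≡ 6. → (21, 6)
5Q: (21, 6) + (45, 24). λ = (24 - 6)/(45 - 21) ≡ 18/24 mod 59. 24⁻¹ ≡ 32 (mod 59), so λ ≡ 45.
  x = λ² - 21 - 45 = 2025 - 66 ≡ 12; y = λ·(21 - 12) - 6 ≡ 45. → (12, 45)
6Q: (12, 45) + (45, 24). λ = (24 - 45)/(45 - 12) ≡ 38/33 mod 59. 33⁻¹ ≡ 34 (mod 59), so λ ≡ 53.
  x = λ² - 12 - 45 = 2809 - 57 ≡ 38; y = λ·(12 - 38) - 45 ≡ 52. → (38, 52)
7Q: (38, 52) + (45, 24). λ = (24 - 52)/(45 - 38) ≡ 31/7 mod 59. 7⁻¹ ≡ 17 (mod 59), so λ ≡ 55.
  x = λ² - 38 - 45 = 3025 - 83 ≡ 51; y = λ·(38 - 51) - 52 ≡ 0. → (51, 0)
8Q: (51, 0) + (45, 24). λ = (24 - 0)/(45 - 51) ≡ 24/53 mod 59. 53⁻¹ ≡ 49 (mod 59), so λ ≡ 55.
  x = λ² - 51 - 45 = 3025 - 96 ≡ 38; y = λ·(51 - 38) - 0 ≡ 7. → (38, 7)
9Q: (38, 7) + (45, 24). λ = (24 - 7)/(45 - 38) ≡ 17/7 mod 59. 7⁻¹ ≡ 17 (mod 59) since 7·17 = 119 ≡ 1, so λ ≡ 53.
  x = λ² - 38 - 45 = 2809 - 83 ≡ 12; y = λ·(38 - 12) - 7 ≡ 14. → (12, 14)

(12, 14)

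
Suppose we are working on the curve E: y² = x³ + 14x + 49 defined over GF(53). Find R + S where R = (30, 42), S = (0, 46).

(30, 42) + (0, 46). λ = (46 - 42)/(0 - 30) ≡ 4/23 mod 53. 23⁻¹ ≡ 30 (mod 53), so λ ≡ 14.
  x = λ² - 30 - 0 = 196 - 30 ≡ 7; y = λ·(30 - 7) - 42 ≡ 15. → (7, 15)

(7, 15)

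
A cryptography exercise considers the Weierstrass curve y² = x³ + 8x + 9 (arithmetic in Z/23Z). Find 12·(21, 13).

Write G = (21, 13).
Double-and-add on 12 = (1100)₂. Start with G = (21, 13) for the leading 1-bit.
double: tangent at (21, 13): λ = (3·21² + 8)/(2·13) ≡ 20/3. 3⁻¹ ≡ 8 (mod 23) since 3·8 = 24 ≡ 1, so λ ≡ 20·8 ≡ 22.
  x = λ² - 21 - 21 = 484 - 42 ≡ 5; y = λ·(21 - 5) - 13 ≡ 17. → (5, 17)
add G: (5, 17) + (21, 13). λ = (13 - 17)/(21 - 5) ≡ 19/16 mod 23. 16⁻¹ ≡ 13 (mod 23), so λ ≡ 17.
  x = λ² - 5 - 21 = 289 - 26 ≡ 10; y = λ·(5 - 10) - 17 ≡ 13. → (10, 13)
double: tangent at (10, 13): λ = (3·10² + 8)/(2·13) ≡ 9/3. 3⁻¹ ≡ 8 (mod 23) since 3·8 = 24 ≡ 1, so λ ≡ 9·8 ≡ 3.
  x = λ² - 10 - 10 = 9 - 20 ≡ 12; y = λ·(10 - 12) - 13 ≡ 4. → (12, 4)
double: tangent at (12, 4): λ = (3·12² + 8)/(2·4) ≡ 3/8. 8⁻¹ ≡ 3 (mod 23), so λ ≡ 3·3 ≡ 9.
  x = λ² - 12 - 12 = 81 - 24 ≡ 11; y = λ·(12 - 11) - 4 ≡ 5. → (11, 5)

(11, 5)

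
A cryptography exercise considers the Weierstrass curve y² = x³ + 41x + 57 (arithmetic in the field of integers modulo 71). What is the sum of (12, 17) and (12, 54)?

O

The two points share x = 12 and their y-coordinates satisfy 17 + 54 ≡ 0 (mod 71), so they are inverses. Their sum is the point at infinity.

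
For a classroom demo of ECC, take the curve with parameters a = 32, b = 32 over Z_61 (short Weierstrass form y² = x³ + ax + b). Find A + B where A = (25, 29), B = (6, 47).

(25, 29) + (6, 47). λ = (47 - 29)/(6 - 25) ≡ 18/42 mod 61. 42⁻¹ ≡ 16 (mod 61) since 42·16 = 672 ≡ 1, so λ ≡ 44.
  x = λ² - 25 - 6 = 1936 - 31 ≡ 14; y = λ·(25 - 14) - 29 ≡ 28. → (14, 28)

(14, 28)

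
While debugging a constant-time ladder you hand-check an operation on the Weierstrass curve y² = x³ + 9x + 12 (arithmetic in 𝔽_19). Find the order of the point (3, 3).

2P: tangent at (3, 3): λ = (3·3² + 9)/(2·3) ≡ 17/6. 6⁻¹ ≡ 16 (mod 19) since 6·16 = 96 ≡ 1, so λ ≡ 17·16 ≡ 6.
  x = λ² - 3 - 3 = 36 - 6 ≡ 11; y = λ·(3 - 11) - 3 ≡ 6. → (11, 6)
3P: (11, 6) + (3, 3). λ = (3 - 6)/(3 - 11) ≡ 16/11 mod 19. 11⁻¹ ≡ 7 (mod 19), so λ ≡ 17.
  x = λ² - 11 - 3 = 289 - 14 ≡ 9; y = λ·(11 - 9) - 6 ≡ 9. → (9, 9)
4P: (9, 9) + (3, 3). λ = (3 - 9)/(3 - 9) ≡ 13/13 mod 19. 13⁻¹ ≡ 3 (mod 19) since 13·3 = 39 ≡ 1, so λ ≡ 1.
  x = λ² - 9 - 3 = 1 - 12 ≡ 8; y = λ·(9 - 8) - 9 ≡ 11. → (8, 11)
5P: (8, 11) + (3, 3). λ = (3 - 11)/(3 - 8) ≡ 11/14 mod 19. 14⁻¹ ≡ 15 (mod 19), so λ ≡ 13.
  x = λ² - 8 - 3 = 169 - 11 ≡ 6; y = λ·(8 - 6) - 11 ≡ 15. → (6, 15)
6P: (6, 15) + (3, 3). λ = (3 - 15)/(3 - 6) ≡ 7/16 mod 19. 16⁻¹ ≡ 6 (mod 19) since 16·6 = 96 ≡ 1, so λ ≡ 4.
  x = λ² - 6 - 3 = 16 - 9 ≡ 7; y = λ·(6 - 7) - 15 ≡ 0. → (7, 0)
7P: (7, 0) + (3, 3). λ = (3 - 0)/(3 - 7) ≡ 3/15 mod 19. 15⁻¹ ≡ 14 (mod 19), so λ ≡ 4.
  x = λ² - 7 - 3 = 16 - 10 ≡ 6; y = λ·(7 - 6) - 0 ≡ 4. → (6, 4)
8P: (6, 4) + (3, 3). λ = (3 - 4)/(3 - 6) ≡ 18/16 mod 19. 16⁻¹ ≡ 6 (mod 19), so λ ≡ 13.
  x = λ² - 6 - 3 = 169 - 9 ≡ 8; y = λ·(6 - 8) - 4 ≡ 8. → (8, 8)
9P: (8, 8) + (3, 3). λ = (3 - 8)/(3 - 8) ≡ 14/14 mod 19. 14⁻¹ ≡ 15 (mod 19), so λ ≡ 1.
  x = λ² - 8 - 3 = 1 - 11 ≡ 9; y = λ·(8 - 9) - 8 ≡ 10. → (9, 10)
10P: (9, 10) + (3, 3). λ = (3 - 10)/(3 - 9) ≡ 12/13 mod 19. 13⁻¹ ≡ 3 (mod 19) since 13·3 = 39 ≡ 1, so λ ≡ 17.
  x = λ² - 9 - 3 = 289 - 12 ≡ 11; y = λ·(9 - 11) - 10 ≡ 13. → (11, 13)
11P: (11, 13) + (3, 3). λ = (3 - 13)/(3 - 11) ≡ 9/11 mod 19. 11⁻¹ ≡ 7 (mod 19), so λ ≡ 6.
  x = λ² - 11 - 3 = 36 - 14 ≡ 3; y = λ·(11 - 3) - 13 ≡ 16. → (3, 16)
12P: (3, 16) + (3, 3): same x and y₁ ≡ -y₂, so the sum is O.
12P = O, so the order is 12.

12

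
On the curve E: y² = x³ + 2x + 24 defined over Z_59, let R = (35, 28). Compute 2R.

(16, 9)

tangent at (35, 28): λ = (3·35² + 2)/(2·28) ≡ 19/56. 56⁻¹ ≡ 39 (mod 59) since 56·39 = 2184 ≡ 1, so λ ≡ 19·39 ≡ 33.
  x = λ² - 35 - 35 = 1089 - 70 ≡ 16; y = λ·(35 - 16) - 28 ≡ 9. → (16, 9)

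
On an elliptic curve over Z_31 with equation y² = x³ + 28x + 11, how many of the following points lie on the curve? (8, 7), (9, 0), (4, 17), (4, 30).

(8, 7): 7² ≡ 18, rhs ≡ 3 → off.
(9, 0): 0² ≡ 0, rhs ≡ 0 → on.
(4, 17): 17² ≡ 10, rhs ≡ 1 → off.
(4, 30): 30² ≡ 1, rhs ≡ 1 → on.

2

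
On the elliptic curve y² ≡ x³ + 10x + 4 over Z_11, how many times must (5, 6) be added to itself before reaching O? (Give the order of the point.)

2P: tangent at (5, 6): λ = (3·5² + 10)/(2·6) ≡ 8/1. 1⁻¹ ≡ 1 (mod 11), so λ ≡ 8·1 ≡ 8.
  x = λ² - 5 - 5 = 64 - 10 ≡ 10; y = λ·(5 - 10) - 6 ≡ 9. → (10, 9)
3P: (10, 9) + (5, 6). λ = (6 - 9)/(5 - 10) ≡ 8/6 mod 11. 6⁻¹ ≡ 2 (mod 11), so λ ≡ 5.
  x = λ² - 10 - 5 = 25 - 15 ≡ 10; y = λ·(10 - 10) - 9 ≡ 2. → (10, 2)
4P: (10, 2) + (5, 6). λ = (6 - 2)/(5 - 10) ≡ 4/6 mod 11. 6⁻¹ ≡ 2 (mod 11) since 6·2 = 12 ≡ 1, so λ ≡ 8.
  x = λ² - 10 - 5 = 64 - 15 ≡ 5; y = λ·(10 - 5) - 2 ≡ 5. → (5, 5)
5P: (5, 5) + (5, 6): same x and y₁ ≡ -y₂, so the sum is O.
5P = O, so the order is 5.

5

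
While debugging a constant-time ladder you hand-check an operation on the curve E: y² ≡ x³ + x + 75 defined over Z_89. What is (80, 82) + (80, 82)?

tangent at (80, 82): λ = (3·80² + 1)/(2·82) ≡ 66/75. 75⁻¹ ≡ 19 (mod 89), so λ ≡ 66·19 ≡ 8.
  x = λ² - 80 - 80 = 64 - 160 ≡ 82; y = λ·(80 - 82) - 82 ≡ 80. → (82, 80)

(82, 80)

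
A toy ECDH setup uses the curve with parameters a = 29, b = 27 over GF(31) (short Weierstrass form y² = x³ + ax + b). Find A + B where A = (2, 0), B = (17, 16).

(2, 0) + (17, 16). λ = (16 - 0)/(17 - 2) ≡ 16/15 mod 31. 15⁻¹ ≡ 29 (mod 31), so λ ≡ 30.
  x = λ² - 2 - 17 = 900 - 19 ≡ 13; y = λ·(2 - 13) - 0 ≡ 11. → (13, 11)

(13, 11)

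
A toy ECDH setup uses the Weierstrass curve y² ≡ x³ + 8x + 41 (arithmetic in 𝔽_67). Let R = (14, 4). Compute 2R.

(45, 65)

tangent at (14, 4): λ = (3·14² + 8)/(2·4) ≡ 60/8. 8⁻¹ ≡ 42 (mod 67) since 8·42 = 336 ≡ 1, so λ ≡ 60·42 ≡ 41.
  x = λ² - 14 - 14 = 1681 - 28 ≡ 45; y = λ·(14 - 45) - 4 ≡ 65. → (45, 65)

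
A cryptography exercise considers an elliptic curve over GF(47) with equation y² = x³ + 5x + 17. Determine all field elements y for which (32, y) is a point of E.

x³ + 5x + 17 = 32945 ≡ 45 (mod 47).
45 is a non-residue mod 47; no y exists.

none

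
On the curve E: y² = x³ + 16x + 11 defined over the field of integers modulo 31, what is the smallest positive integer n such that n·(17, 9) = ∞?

11

2P: tangent at (17, 9): λ = (3·17² + 16)/(2·9) ≡ 15/18. 18⁻¹ ≡ 19 (mod 31), so λ ≡ 15·19 ≡ 6.
  x = λ² - 17 - 17 = 36 - 34 ≡ 2; y = λ·(17 - 2) - 9 ≡ 19. → (2, 19)
3P: (2, 19) + (17, 9). λ = (9 - 19)/(17 - 2) ≡ 21/15 mod 31. 15⁻¹ ≡ 29 (mod 31), so λ ≡ 20.
  x = λ² - 2 - 17 = 400 - 19 ≡ 9; y = λ·(2 - 9) - 19 ≡ 27. → (9, 27)
4P: (9, 27) + (17, 9). λ = (9 - 27)/(17 - 9) ≡ 13/8 mod 31. 8⁻¹ ≡ 4 (mod 31), so λ ≡ 21.
  x = λ² - 9 - 17 = 441 - 26 ≡ 12; y = λ·(9 - 12) - 27 ≡ 3. → (12, 3)
5P: (12, 3) + (17, 9). λ = (9 - 3)/(17 - 12) ≡ 6/5 mod 31. 5⁻¹ ≡ 25 (mod 31) since 5·25 = 125 ≡ 1, so λ ≡ 26.
  x = λ² - 12 - 17 = 676 - 29 ≡ 27; y = λ·(12 - 27) - 3 ≡ 10. → (27, 10)
6P: (27, 10) + (17, 9). λ = (9 - 10)/(17 - 27) ≡ 30/21 mod 31. 21⁻¹ ≡ 3 (mod 31), so λ ≡ 28.
  x = λ² - 27 - 17 = 784 - 44 ≡ 27; y = λ·(27 - 27) - 10 ≡ 21. → (27, 21)
7P: (27, 21) + (17, 9). λ = (9 - 21)/(17 - 27) ≡ 19/21 mod 31. 21⁻¹ ≡ 3 (mod 31), so λ ≡ 26.
  x = λ² - 27 - 17 = 676 - 44 ≡ 12; y = λ·(27 - 12) - 21 ≡ 28. → (12, 28)
8P: (12, 28) + (17, 9). λ = (9 - 28)/(17 - 12) ≡ 12/5 mod 31. 5⁻¹ ≡ 25 (mod 31), so λ ≡ 21.
  x = λ² - 12 - 17 = 441 - 29 ≡ 9; y = λ·(12 - 9) - 28 ≡ 4. → (9, 4)
9P: (9, 4) + (17, 9). λ = (9 - 4)/(17 - 9) ≡ 5/8 mod 31. 8⁻¹ ≡ 4 (mod 31), so λ ≡ 20.
  x = λ² - 9 - 17 = 400 - 26 ≡ 2; y = λ·(9 - 2) - 4 ≡ 12. → (2, 12)
10P: (2, 12) + (17, 9). λ = (9 - 12)/(17 - 2) ≡ 28/15 mod 31. 15⁻¹ ≡ 29 (mod 31), so λ ≡ 6.
  x = λ² - 2 - 17 = 36 - 19 ≡ 17; y = λ·(2 - 17) - 12 ≡ 22. → (17, 22)
11P: (17, 22) + (17, 9): same x and y₁ ≡ -y₂, so the sum is ∞.
11P = ∞, so the order is 11.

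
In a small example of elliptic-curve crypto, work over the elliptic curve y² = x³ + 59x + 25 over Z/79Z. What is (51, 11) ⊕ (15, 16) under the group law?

(36, 33)

(51, 11) + (15, 16). λ = (16 - 11)/(15 - 51) ≡ 5/43 mod 79. 43⁻¹ ≡ 68 (mod 79), so λ ≡ 24.
  x = λ² - 51 - 15 = 576 - 66 ≡ 36; y = λ·(51 - 36) - 11 ≡ 33. → (36, 33)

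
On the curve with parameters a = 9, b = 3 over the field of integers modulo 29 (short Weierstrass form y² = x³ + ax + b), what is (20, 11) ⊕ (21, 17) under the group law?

(20, 11) + (21, 17). λ = (17 - 11)/(21 - 20) ≡ 6/1 mod 29. 1⁻¹ ≡ 1 (mod 29), so λ ≡ 6.
  x = λ² - 20 - 21 = 36 - 41 ≡ 24; y = λ·(20 - 24) - 11 ≡ 23. → (24, 23)

(24, 23)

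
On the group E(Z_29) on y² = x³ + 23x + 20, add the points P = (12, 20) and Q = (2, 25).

(8, 7)

(12, 20) + (2, 25). λ = (25 - 20)/(2 - 12) ≡ 5/19 mod 29. 19⁻¹ ≡ 26 (mod 29) since 19·26 = 494 ≡ 1, so λ ≡ 14.
  x = λ² - 12 - 2 = 196 - 14 ≡ 8; y = λ·(12 - 8) - 20 ≡ 7. → (8, 7)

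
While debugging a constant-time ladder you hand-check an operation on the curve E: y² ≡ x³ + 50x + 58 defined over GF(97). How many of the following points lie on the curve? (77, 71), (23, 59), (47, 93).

2

(77, 71): 71² ≡ 94, rhs ≡ 79 → off.
(23, 59): 59² ≡ 86, rhs ≡ 86 → on.
(47, 93): 93² ≡ 16, rhs ≡ 16 → on.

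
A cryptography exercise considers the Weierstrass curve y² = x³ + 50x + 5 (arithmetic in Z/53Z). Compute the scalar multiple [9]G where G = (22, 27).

(4, 51)

Repeated addition: build up to 9G.
2G: tangent at (22, 27): λ = (3·22² + 50)/(2·27) ≡ 18/1. 1⁻¹ ≡ 1 (mod 53), so λ ≡ 18·1 ≡ 18.
  x = λ² - 22 - 22 = 324 - 44 ≡ 15; y = λ·(22 - 15) - 27 ≡ 46. → (15, 46)
3G: (15, 46) + (22, 27). λ = (27 - 46)/(22 - 15) ≡ 34/7 mod 53. 7⁻¹ ≡ 38 (mod 53) since 7·38 = 266 ≡ 1, so λ ≡ 20.
  x = λ² - 15 - 22 = 400 - 37 ≡ 45; y = λ·(15 - 45) - 46 ≡ 43. → (45, 43)
4G: (45, 43) + (22, 27). λ = (27 - 43)/(22 - 45) ≡ 37/30 mod 53. 30⁻¹ ≡ 23 (mod 53), so λ ≡ 3.
  x = λ² - 45 - 22 = 9 - 67 ≡ 48; y = λ·(45 - 48) - 43 ≡ 1. → (48, 1)
5G: (48, 1) + (22, 27). λ = (27 - 1)/(22 - 48) ≡ 26/27 mod 53. 27⁻¹ ≡ 2 (mod 53), so λ ≡ 52.
  x = λ² - 48 - 22 = 2704 - 70 ≡ 37; y = λ·(48 - 37) - 1 ≡ 41. → (37, 41)
6G: (37, 41) + (22, 27). λ = (27 - 41)/(22 - 37) ≡ 39/38 mod 53. 38⁻¹ ≡ 7 (mod 53), so λ ≡ 8.
  x = λ² - 37 - 22 = 64 - 59 ≡ 5; y = λ·(37 - 5) - 41 ≡ 3. → (5, 3)
7G: (5, 3) + (22, 27). λ = (27 - 3)/(22 - 5) ≡ 24/17 mod 53. 17⁻¹ ≡ 25 (mod 53) since 17·25 = 425 ≡ 1, so λ ≡ 17.
  x = λ² - 5 - 22 = 289 - 27 ≡ 50; y = λ·(5 - 50) - 3 ≡ 27. → (50, 27)
8G: (50, 27) + (22, 27). λ = (27 - 27)/(22 - 50) ≡ 0/25 mod 53. 25⁻¹ ≡ 17 (mod 53), so λ ≡ 0.
  x = λ² - 50 - 22 = 0 - 72 ≡ 34; y = λ·(50 - 34) - 27 ≡ 26. → (34, 26)
9G: (34, 26) + (22, 27). λ = (27 - 26)/(22 - 34) ≡ 1/41 mod 53. 41⁻¹ ≡ 22 (mod 53) since 41·22 = 902 ≡ 1, so λ ≡ 22.
  x = λ² - 34 - 22 = 484 - 56 ≡ 4; y = λ·(34 - 4) - 26 ≡ 51. → (4, 51)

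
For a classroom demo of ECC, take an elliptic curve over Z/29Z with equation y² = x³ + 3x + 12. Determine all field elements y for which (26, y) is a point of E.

11, 18

x³ + 3x + 12 = 17666 ≡ 5 (mod 29).
Square roots of 5 mod 29: 11 and 18 (since 11² = 121 ≡ 5).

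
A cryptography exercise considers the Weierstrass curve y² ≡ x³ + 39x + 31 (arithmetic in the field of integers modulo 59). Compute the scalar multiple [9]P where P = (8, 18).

(53, 17)

Repeated addition: build up to 9P.
2P: tangent at (8, 18): λ = (3·8² + 39)/(2·18) ≡ 54/36. 36⁻¹ ≡ 41 (mod 59), so λ ≡ 54·41 ≡ 31.
  x = λ² - 8 - 8 = 961 - 16 ≡ 1; y = λ·(8 - 1) - 18 ≡ 22. → (1, 22)
3P: (1, 22) + (8, 18). λ = (18 - 22)/(8 - 1) ≡ 55/7 mod 59. 7⁻¹ ≡ 17 (mod 59) since 7·17 = 119 ≡ 1, so λ ≡ 50.
  x = λ² - 1 - 8 = 2500 - 9 ≡ 13; y = λ·(1 - 13) - 22 ≡ 27. → (13, 27)
4P: (13, 27) + (8, 18). λ = (18 - 27)/(8 - 13) ≡ 50/54 mod 59. 54⁻¹ ≡ 47 (mod 59), so λ ≡ 49.
  x = λ² - 13 - 8 = 2401 - 21 ≡ 20; y = λ·(13 - 20) - 27 ≡ 43. → (20, 43)
5P: (20, 43) + (8, 18). λ = (18 - 43)/(8 - 20) ≡ 34/47 mod 59. 47⁻¹ ≡ 54 (mod 59) since 47·54 = 2538 ≡ 1, so λ ≡ 7.
  x = λ² - 20 - 8 = 49 - 28 ≡ 21; y = λ·(20 - 21) - 43 ≡ 9. → (21, 9)
6P: (21, 9) + (8, 18). λ = (18 - 9)/(8 - 21) ≡ 9/46 mod 59. 46⁻¹ ≡ 9 (mod 59), so λ ≡ 22.
  x = λ² - 21 - 8 = 484 - 29 ≡ 42; y = λ·(21 - 42) - 9 ≡ 1. → (42, 1)
7P: (42, 1) + (8, 18). λ = (18 - 1)/(8 - 42) ≡ 17/25 mod 59. 25⁻¹ ≡ 26 (mod 59), so λ ≡ 29.
  x = λ² - 42 - 8 = 841 - 50 ≡ 24; y = λ·(42 - 24) - 1 ≡ 49. → (24, 49)
8P: (24, 49) + (8, 18). λ = (18 - 49)/(8 - 24) ≡ 28/43 mod 59. 43⁻¹ ≡ 11 (mod 59), so λ ≡ 13.
  x = λ² - 24 - 8 = 169 - 32 ≡ 19; y = λ·(24 - 19) - 49 ≡ 16. → (19, 16)
9P: (19, 16) + (8, 18). λ = (18 - 16)/(8 - 19) ≡ 2/48 mod 59. 48⁻¹ ≡ 16 (mod 59) since 48·16 = 768 ≡ 1, so λ ≡ 32.
  x = λ² - 19 - 8 = 1024 - 27 ≡ 53; y = λ·(19 - 53) - 16 ≡ 17. → (53, 17)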